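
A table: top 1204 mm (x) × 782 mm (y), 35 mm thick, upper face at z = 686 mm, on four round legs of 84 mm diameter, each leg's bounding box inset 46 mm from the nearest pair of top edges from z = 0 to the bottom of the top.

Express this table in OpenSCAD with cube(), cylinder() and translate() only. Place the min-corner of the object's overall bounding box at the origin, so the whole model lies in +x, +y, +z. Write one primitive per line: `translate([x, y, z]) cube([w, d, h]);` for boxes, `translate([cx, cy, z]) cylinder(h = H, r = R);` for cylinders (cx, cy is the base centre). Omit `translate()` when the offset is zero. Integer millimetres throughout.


translate([0, 0, 651]) cube([1204, 782, 35]);
translate([88, 88, 0]) cylinder(h = 651, r = 42);
translate([1116, 88, 0]) cylinder(h = 651, r = 42);
translate([88, 694, 0]) cylinder(h = 651, r = 42);
translate([1116, 694, 0]) cylinder(h = 651, r = 42);


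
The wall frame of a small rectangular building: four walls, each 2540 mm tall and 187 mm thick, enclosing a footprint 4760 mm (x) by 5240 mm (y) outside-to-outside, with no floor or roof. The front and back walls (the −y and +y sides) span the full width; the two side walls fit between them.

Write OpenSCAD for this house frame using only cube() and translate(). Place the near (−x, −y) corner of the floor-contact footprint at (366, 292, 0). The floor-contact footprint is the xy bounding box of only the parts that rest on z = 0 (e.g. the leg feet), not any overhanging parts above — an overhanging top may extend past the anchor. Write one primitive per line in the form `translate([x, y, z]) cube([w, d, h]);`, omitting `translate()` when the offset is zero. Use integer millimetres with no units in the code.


translate([366, 292, 0]) cube([4760, 187, 2540]);
translate([366, 5345, 0]) cube([4760, 187, 2540]);
translate([366, 479, 0]) cube([187, 4866, 2540]);
translate([4939, 479, 0]) cube([187, 4866, 2540]);


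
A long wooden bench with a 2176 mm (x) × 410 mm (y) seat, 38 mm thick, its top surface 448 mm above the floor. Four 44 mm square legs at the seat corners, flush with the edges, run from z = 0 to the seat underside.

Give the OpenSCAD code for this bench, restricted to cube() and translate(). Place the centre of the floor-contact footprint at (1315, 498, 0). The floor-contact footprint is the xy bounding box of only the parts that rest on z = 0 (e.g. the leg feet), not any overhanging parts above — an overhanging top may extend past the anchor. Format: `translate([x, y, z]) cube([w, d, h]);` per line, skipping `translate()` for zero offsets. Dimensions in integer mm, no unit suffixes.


translate([227, 293, 410]) cube([2176, 410, 38]);
translate([227, 293, 0]) cube([44, 44, 410]);
translate([227, 659, 0]) cube([44, 44, 410]);
translate([2359, 293, 0]) cube([44, 44, 410]);
translate([2359, 659, 0]) cube([44, 44, 410]);


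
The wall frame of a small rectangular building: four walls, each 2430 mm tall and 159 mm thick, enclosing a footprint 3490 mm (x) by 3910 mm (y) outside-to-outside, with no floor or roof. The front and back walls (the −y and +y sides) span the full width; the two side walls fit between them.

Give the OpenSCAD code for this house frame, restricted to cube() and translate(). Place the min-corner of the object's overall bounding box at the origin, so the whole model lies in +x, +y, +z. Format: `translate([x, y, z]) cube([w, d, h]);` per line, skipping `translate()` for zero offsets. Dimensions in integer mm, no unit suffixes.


cube([3490, 159, 2430]);
translate([0, 3751, 0]) cube([3490, 159, 2430]);
translate([0, 159, 0]) cube([159, 3592, 2430]);
translate([3331, 159, 0]) cube([159, 3592, 2430]);


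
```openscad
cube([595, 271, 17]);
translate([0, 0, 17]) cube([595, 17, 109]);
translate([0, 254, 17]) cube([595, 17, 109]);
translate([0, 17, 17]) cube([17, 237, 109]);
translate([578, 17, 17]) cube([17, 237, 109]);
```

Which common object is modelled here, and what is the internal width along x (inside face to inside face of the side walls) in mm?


An open box. The internal width is 561 mm.

A 595×271 base slab with four walls standing on it — an open box. The base is 595 mm wide and the walls are 17 mm thick, so the internal width is 595 − 2 × 17 = 561 mm.


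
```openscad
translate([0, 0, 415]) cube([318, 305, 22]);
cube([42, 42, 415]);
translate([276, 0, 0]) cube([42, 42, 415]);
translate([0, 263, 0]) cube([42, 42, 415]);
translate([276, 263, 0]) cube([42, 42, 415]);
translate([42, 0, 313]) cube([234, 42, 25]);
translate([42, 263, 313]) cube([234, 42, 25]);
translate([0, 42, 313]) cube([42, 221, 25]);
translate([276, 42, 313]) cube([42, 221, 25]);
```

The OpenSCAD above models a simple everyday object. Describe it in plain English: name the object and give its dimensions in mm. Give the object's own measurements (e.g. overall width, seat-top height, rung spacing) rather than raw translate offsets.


A simple wooden stool: a rectangular seat 318 mm (x) by 305 mm (y), 22 mm thick, top face at z = 437 mm, on four square legs, each 42×42 mm in cross-section. The legs rest on z = 0, each flush with a corner of the seat. Four stretchers, 42 mm wide and 25 mm tall, connect adjacent legs with their undersides at z = 313 mm, each running between the inner faces of the legs it joins and aligned with the legs' outer faces on the other axis.


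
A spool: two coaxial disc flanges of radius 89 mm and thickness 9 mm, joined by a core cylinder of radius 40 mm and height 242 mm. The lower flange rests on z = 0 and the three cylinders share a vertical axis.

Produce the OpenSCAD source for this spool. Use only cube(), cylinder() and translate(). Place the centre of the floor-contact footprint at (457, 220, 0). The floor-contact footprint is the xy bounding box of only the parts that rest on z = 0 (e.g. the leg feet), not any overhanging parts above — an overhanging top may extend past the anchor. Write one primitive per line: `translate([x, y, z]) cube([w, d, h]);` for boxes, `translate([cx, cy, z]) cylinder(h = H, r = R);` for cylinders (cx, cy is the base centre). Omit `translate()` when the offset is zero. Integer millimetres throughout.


translate([457, 220, 0]) cylinder(h = 9, r = 89);
translate([457, 220, 9]) cylinder(h = 242, r = 40);
translate([457, 220, 251]) cylinder(h = 9, r = 89);


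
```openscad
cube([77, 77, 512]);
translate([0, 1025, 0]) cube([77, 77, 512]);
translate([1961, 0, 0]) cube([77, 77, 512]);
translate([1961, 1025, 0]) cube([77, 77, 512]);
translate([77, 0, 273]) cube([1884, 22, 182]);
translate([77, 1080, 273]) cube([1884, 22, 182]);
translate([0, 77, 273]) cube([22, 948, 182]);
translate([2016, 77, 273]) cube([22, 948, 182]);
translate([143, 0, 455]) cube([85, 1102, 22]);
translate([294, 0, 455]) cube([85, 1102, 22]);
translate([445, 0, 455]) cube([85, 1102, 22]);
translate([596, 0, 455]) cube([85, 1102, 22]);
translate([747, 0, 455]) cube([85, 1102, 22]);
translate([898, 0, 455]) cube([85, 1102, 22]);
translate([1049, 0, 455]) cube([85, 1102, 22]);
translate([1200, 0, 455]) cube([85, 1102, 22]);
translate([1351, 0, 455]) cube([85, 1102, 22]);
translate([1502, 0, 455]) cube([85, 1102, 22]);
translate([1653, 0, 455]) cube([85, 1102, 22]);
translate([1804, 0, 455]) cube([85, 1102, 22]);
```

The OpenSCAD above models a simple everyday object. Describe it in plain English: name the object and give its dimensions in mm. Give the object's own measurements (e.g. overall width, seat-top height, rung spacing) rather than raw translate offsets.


A bed frame 2038 mm long (x) by 1102 mm wide (y). Four 77×77 mm corner posts, 512 mm tall, at the corners of the footprint. Four rails of 22 mm thickness and 182 mm height run between adjacent posts with their undersides at z = 273 mm, their outer faces flush with the outside of the frame (the two x-running rails run between the posts' inner faces; the two y-running rails run between the posts' inner faces). 12 slats, each 85 mm wide (x) and 22 mm thick, lie across the top of the two x-running rails, running the full 1102 mm width of the frame in y; along x they sit between the end posts with a 66 mm gap after the −x posts and between neighbouring slats, leaving 72 mm before the +x posts.


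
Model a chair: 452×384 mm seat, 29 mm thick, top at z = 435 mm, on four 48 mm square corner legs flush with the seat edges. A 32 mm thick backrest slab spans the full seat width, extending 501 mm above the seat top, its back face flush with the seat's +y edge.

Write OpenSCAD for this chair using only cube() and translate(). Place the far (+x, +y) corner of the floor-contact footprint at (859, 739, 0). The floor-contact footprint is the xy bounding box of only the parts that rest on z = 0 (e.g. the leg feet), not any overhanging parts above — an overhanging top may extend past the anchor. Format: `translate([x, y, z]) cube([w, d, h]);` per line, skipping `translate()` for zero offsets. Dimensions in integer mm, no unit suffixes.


translate([407, 355, 406]) cube([452, 384, 29]);
translate([407, 355, 0]) cube([48, 48, 406]);
translate([811, 355, 0]) cube([48, 48, 406]);
translate([407, 691, 0]) cube([48, 48, 406]);
translate([811, 691, 0]) cube([48, 48, 406]);
translate([407, 707, 435]) cube([452, 32, 501]);


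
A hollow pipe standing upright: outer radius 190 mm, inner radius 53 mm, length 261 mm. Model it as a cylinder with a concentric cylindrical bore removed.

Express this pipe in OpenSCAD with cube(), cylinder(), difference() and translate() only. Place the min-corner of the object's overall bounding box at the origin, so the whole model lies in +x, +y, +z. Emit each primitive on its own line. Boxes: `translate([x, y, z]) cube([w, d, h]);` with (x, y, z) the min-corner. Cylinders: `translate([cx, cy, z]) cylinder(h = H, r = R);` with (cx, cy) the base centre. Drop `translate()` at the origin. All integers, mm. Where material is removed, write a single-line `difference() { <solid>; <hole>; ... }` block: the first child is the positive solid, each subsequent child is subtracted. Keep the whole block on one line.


difference() { translate([190, 190, 0]) cylinder(h = 261, r = 190); translate([190, 190, 0]) cylinder(h = 261, r = 53); }


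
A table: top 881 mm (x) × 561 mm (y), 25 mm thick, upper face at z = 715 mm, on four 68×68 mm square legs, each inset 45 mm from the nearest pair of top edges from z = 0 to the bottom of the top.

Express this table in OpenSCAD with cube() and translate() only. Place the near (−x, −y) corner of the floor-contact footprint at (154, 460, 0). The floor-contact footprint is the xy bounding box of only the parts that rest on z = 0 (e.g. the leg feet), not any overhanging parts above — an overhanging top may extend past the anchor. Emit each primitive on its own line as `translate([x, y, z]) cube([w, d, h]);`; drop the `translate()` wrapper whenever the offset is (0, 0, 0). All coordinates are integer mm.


translate([109, 415, 690]) cube([881, 561, 25]);
translate([154, 460, 0]) cube([68, 68, 690]);
translate([877, 460, 0]) cube([68, 68, 690]);
translate([154, 863, 0]) cube([68, 68, 690]);
translate([877, 863, 0]) cube([68, 68, 690]);


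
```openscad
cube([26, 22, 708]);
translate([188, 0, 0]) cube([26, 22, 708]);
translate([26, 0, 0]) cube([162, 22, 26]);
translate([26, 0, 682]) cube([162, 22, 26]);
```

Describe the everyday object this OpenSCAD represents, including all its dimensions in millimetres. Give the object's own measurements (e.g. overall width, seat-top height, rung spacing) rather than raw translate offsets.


A rectangular picture frame lying in the x–z plane (depth along y). The opening is 162 mm wide (x) by 656 mm tall (z), surrounded by a border 26 mm wide on all four sides. The frame is 22 mm deep and is made of two full-height vertical stiles with two horizontal rails fitted between them.


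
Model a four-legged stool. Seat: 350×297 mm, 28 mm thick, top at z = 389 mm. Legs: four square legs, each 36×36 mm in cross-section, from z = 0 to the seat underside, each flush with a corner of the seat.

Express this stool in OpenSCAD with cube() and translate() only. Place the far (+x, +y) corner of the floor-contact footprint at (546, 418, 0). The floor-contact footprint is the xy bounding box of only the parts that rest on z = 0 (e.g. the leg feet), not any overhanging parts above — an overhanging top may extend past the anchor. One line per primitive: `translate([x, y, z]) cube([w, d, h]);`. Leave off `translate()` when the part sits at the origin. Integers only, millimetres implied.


translate([196, 121, 361]) cube([350, 297, 28]);
translate([196, 121, 0]) cube([36, 36, 361]);
translate([510, 121, 0]) cube([36, 36, 361]);
translate([196, 382, 0]) cube([36, 36, 361]);
translate([510, 382, 0]) cube([36, 36, 361]);


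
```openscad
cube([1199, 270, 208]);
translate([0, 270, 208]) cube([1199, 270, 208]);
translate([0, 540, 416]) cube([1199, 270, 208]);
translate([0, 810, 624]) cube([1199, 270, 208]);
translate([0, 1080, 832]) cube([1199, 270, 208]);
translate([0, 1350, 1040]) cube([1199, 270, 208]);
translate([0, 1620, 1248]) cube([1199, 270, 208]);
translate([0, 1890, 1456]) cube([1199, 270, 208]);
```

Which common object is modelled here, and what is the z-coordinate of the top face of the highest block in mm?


A staircase. The total rise is 1664 mm.

8 identical blocks, each offset up and back from the previous — a staircase. Each step is 208 mm tall and there are 8 of them, so the total rise is 8 × 208 = 1664 mm.


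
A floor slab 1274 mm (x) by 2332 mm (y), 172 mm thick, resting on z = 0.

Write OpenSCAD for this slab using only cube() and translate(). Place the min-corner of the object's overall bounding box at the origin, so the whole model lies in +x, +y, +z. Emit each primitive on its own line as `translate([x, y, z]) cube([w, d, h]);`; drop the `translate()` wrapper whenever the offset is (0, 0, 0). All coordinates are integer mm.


cube([1274, 2332, 172]);


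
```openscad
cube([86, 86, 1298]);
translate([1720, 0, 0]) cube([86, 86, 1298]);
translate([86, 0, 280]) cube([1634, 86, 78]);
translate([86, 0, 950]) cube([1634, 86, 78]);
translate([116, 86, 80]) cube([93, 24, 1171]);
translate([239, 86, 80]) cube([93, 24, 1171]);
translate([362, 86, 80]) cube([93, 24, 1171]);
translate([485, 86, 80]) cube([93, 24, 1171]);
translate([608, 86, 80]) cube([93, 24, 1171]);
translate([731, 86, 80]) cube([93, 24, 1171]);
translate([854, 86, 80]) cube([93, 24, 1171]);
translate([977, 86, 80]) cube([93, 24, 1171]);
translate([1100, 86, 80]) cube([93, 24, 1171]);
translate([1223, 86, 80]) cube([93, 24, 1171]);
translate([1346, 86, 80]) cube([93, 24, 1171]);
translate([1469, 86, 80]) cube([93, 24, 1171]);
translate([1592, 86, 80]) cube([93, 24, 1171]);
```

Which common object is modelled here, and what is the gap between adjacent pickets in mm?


A fence section. The picket gap is 30 mm.

Two posts, two rails, 13 pickets — a fence section. Span 1634 mm holds 13 pickets of 93 mm with 14 equal gaps: ⌊(1634 − 13·93) / 14⌋ = 30 mm.


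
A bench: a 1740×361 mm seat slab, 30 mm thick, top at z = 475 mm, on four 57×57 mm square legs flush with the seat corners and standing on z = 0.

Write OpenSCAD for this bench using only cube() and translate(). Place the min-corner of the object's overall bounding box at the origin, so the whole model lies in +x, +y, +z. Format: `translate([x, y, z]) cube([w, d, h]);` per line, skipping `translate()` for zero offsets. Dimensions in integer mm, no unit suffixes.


// leg_h = 475 − 30 = 445
translate([0, 0, 445]) cube([1740, 361, 30]);
cube([57, 57, 445]);
translate([0, 304, 0]) cube([57, 57, 445]);
translate([1683, 0, 0]) cube([57, 57, 445]);
translate([1683, 304, 0]) cube([57, 57, 445]);


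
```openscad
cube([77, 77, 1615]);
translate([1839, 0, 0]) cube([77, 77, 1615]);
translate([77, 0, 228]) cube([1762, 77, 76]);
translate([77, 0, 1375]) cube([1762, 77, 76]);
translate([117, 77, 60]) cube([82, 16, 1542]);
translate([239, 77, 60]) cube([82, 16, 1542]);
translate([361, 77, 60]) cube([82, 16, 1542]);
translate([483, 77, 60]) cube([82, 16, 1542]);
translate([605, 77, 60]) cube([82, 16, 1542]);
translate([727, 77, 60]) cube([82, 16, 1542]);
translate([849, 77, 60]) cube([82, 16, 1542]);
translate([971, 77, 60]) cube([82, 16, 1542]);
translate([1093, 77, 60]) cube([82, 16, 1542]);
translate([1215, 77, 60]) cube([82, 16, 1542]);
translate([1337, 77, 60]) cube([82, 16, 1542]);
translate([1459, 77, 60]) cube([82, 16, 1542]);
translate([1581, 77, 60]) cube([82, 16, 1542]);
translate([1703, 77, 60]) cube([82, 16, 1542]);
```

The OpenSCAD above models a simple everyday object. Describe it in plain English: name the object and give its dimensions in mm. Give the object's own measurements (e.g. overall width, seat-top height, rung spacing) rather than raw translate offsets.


A fence section. Two 77×77 mm posts, 1615 mm tall, stand on the floor with a clear span of 1762 mm between their inner faces. Two horizontal rails of 77×76 mm section span the gap between the posts with their undersides at z = 228 mm and z = 1375 mm, flush with the posts' −y face. 14 pickets, each 82 mm wide, 16 mm thick and 1542 mm tall, are fixed to the +y face of the rails with their bottoms at z = 60 mm, spaced across the span with a 40 mm gap after the −x post and between neighbouring pickets, with 54 mm left before the +x post.


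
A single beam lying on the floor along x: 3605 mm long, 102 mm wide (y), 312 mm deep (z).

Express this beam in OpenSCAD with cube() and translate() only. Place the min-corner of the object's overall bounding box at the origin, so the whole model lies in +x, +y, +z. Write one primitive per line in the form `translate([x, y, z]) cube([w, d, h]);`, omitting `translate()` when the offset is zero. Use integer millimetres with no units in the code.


cube([3605, 102, 312]);


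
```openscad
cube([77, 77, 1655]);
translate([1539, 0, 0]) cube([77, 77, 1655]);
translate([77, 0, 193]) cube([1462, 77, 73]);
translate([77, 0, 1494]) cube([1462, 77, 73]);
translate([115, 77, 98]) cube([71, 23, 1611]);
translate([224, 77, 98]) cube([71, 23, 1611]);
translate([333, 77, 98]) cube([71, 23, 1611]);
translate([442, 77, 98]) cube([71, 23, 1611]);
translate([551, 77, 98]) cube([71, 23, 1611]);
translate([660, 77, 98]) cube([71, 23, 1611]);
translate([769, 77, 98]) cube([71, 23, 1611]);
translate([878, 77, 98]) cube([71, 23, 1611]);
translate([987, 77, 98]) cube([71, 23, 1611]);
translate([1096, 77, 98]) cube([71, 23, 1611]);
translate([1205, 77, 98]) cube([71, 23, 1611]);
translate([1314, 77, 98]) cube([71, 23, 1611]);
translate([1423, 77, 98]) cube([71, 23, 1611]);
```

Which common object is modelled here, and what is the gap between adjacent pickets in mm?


A fence section. The picket gap is 38 mm.

Two posts, two rails, 13 pickets — a fence section. Span 1462 mm holds 13 pickets of 71 mm with 14 equal gaps: ⌊(1462 − 13·71) / 14⌋ = 38 mm.


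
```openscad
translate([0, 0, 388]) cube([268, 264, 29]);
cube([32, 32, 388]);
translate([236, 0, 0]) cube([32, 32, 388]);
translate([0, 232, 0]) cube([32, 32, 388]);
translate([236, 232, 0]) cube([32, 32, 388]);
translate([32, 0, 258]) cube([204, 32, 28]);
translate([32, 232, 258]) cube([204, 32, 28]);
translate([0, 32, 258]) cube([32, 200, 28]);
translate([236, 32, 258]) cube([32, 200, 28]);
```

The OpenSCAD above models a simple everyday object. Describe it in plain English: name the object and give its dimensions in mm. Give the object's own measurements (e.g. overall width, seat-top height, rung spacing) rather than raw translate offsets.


A four-legged stool. The seat is a 268×264×29 mm slab whose top surface is at z = 417 mm; four square legs, each 32×32 mm in cross-section, run from the floor (z = 0) to the underside of the seat, each flush with a corner of the seat. Four stretchers, 32 mm wide and 28 mm tall, connect adjacent legs with their undersides at z = 258 mm, each running between the inner faces of the legs it joins and aligned with the legs' outer faces on the other axis.


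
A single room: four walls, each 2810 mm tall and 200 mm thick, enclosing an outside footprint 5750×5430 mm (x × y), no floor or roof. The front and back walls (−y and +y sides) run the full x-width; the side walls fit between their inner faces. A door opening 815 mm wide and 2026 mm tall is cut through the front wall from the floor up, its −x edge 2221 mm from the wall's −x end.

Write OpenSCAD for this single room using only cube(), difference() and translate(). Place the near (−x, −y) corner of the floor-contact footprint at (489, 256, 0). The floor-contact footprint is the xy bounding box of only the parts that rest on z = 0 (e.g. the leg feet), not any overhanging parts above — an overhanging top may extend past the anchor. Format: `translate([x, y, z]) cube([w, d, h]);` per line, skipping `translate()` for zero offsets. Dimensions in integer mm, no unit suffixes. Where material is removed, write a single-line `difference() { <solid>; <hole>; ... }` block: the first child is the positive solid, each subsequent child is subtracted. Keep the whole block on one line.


difference() { translate([489, 256, 0]) cube([5750, 200, 2810]); translate([2710, 256, 0]) cube([815, 200, 2026]); }
translate([489, 5486, 0]) cube([5750, 200, 2810]);
translate([489, 456, 0]) cube([200, 5030, 2810]);
translate([6039, 456, 0]) cube([200, 5030, 2810]);


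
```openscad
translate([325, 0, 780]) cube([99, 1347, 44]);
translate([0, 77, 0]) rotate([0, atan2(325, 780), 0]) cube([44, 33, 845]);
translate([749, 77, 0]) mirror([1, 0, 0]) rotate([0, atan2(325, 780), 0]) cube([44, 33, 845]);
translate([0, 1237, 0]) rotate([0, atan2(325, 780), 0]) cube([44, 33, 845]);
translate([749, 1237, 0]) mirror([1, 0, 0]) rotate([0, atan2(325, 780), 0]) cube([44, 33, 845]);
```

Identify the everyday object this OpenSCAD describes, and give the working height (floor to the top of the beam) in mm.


A sawhorse. The overall height is 824 mm.

A beam across two mirrored pairs of raked legs — a sawhorse. The beam's underside is at z = 780 (matching the legs' vertical rise in atan2(325, 780)) and the beam is 44 mm tall, so its top is at 780 + 44 = 824 mm. The raked legs top out at the beam's underside, so that is the highest point.


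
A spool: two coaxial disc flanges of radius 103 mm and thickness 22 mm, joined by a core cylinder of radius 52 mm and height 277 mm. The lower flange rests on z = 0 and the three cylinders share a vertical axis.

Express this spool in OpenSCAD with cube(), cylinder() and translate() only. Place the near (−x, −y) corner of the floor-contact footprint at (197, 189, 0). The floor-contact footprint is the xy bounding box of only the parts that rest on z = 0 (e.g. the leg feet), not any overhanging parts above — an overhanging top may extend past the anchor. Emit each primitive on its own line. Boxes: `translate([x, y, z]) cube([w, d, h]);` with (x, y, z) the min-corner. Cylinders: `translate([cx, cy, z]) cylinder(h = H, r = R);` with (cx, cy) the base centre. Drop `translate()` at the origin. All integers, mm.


translate([300, 292, 0]) cylinder(h = 22, r = 103);
translate([300, 292, 22]) cylinder(h = 277, r = 52);
translate([300, 292, 299]) cylinder(h = 22, r = 103);


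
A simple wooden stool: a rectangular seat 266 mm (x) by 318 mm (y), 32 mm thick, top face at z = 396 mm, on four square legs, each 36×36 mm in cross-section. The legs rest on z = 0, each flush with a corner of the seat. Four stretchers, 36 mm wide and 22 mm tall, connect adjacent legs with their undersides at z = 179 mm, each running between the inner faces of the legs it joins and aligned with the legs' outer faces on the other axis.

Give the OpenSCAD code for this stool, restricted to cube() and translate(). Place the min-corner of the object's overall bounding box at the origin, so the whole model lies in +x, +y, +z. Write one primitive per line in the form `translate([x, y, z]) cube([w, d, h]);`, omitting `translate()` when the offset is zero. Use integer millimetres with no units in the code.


translate([0, 0, 364]) cube([266, 318, 32]);
cube([36, 36, 364]);
translate([230, 0, 0]) cube([36, 36, 364]);
translate([0, 282, 0]) cube([36, 36, 364]);
translate([230, 282, 0]) cube([36, 36, 364]);
translate([36, 0, 179]) cube([194, 36, 22]);
translate([36, 282, 179]) cube([194, 36, 22]);
translate([0, 36, 179]) cube([36, 246, 22]);
translate([230, 36, 179]) cube([36, 246, 22]);


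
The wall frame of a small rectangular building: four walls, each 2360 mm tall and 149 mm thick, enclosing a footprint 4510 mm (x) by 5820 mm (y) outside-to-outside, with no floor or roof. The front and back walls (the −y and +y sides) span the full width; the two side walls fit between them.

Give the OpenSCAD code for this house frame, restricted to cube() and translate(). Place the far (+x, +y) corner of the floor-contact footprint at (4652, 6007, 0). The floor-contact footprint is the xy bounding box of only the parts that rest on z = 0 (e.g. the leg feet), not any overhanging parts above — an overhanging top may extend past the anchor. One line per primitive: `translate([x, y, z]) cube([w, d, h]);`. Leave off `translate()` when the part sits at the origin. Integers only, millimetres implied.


translate([142, 187, 0]) cube([4510, 149, 2360]);
translate([142, 5858, 0]) cube([4510, 149, 2360]);
translate([142, 336, 0]) cube([149, 5522, 2360]);
translate([4503, 336, 0]) cube([149, 5522, 2360]);


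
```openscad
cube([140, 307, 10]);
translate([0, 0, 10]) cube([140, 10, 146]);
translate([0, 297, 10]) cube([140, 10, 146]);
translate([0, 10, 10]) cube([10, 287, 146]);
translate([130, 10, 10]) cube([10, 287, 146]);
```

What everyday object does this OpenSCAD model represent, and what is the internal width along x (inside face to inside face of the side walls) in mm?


An open box. The internal width is 120 mm.

A 140×307 base slab with four walls standing on it — an open box. The base is 140 mm wide and the walls are 10 mm thick, so the internal width is 140 − 2 × 10 = 120 mm.


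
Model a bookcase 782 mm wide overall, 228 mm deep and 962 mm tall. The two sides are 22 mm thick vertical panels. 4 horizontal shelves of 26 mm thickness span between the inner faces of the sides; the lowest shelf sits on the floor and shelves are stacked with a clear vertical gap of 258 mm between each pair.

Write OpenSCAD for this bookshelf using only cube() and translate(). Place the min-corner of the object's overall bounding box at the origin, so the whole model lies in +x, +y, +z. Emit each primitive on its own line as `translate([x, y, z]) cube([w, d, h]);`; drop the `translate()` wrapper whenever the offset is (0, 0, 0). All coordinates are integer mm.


cube([22, 228, 962]);
translate([760, 0, 0]) cube([22, 228, 962]);
translate([22, 0, 0]) cube([738, 228, 26]);
translate([22, 0, 284]) cube([738, 228, 26]);
translate([22, 0, 568]) cube([738, 228, 26]);
translate([22, 0, 852]) cube([738, 228, 26]);


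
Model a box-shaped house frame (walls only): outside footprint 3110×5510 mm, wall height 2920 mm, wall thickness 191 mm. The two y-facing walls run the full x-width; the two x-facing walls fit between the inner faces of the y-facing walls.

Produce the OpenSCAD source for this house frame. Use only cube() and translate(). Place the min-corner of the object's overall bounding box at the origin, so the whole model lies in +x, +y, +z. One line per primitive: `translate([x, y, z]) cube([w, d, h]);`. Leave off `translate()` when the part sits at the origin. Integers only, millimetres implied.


cube([3110, 191, 2920]);
translate([0, 5319, 0]) cube([3110, 191, 2920]);
translate([0, 191, 0]) cube([191, 5128, 2920]);
translate([2919, 191, 0]) cube([191, 5128, 2920]);


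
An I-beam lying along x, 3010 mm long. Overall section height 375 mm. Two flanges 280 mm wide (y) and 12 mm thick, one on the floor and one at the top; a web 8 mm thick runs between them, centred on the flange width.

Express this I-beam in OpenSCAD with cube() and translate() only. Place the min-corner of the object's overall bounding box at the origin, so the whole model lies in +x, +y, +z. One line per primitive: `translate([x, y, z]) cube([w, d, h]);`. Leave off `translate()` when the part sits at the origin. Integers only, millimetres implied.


cube([3010, 280, 12]);
translate([0, 136, 12]) cube([3010, 8, 351]);
translate([0, 0, 363]) cube([3010, 280, 12]);


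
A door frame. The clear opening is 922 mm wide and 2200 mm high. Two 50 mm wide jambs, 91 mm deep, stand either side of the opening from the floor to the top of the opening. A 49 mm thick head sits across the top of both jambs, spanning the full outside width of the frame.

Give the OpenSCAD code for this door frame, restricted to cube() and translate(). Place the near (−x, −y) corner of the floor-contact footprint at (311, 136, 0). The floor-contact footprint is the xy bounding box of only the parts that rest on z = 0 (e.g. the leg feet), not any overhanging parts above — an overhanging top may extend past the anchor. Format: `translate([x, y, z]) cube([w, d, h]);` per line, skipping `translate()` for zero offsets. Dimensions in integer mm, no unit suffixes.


translate([311, 136, 0]) cube([50, 91, 2200]);
translate([1283, 136, 0]) cube([50, 91, 2200]);
translate([311, 136, 2200]) cube([1022, 91, 49]);


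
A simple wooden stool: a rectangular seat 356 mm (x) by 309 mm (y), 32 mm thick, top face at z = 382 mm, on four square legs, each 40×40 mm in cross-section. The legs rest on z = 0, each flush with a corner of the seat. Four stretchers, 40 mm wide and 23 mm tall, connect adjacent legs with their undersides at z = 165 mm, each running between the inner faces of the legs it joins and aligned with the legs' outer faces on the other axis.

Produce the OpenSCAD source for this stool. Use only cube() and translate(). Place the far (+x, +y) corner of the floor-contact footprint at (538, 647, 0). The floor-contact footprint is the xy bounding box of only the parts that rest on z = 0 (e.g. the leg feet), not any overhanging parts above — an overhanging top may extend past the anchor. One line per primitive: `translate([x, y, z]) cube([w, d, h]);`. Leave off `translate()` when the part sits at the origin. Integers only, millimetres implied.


translate([182, 338, 350]) cube([356, 309, 32]);
translate([182, 338, 0]) cube([40, 40, 350]);
translate([498, 338, 0]) cube([40, 40, 350]);
translate([182, 607, 0]) cube([40, 40, 350]);
translate([498, 607, 0]) cube([40, 40, 350]);
translate([222, 338, 165]) cube([276, 40, 23]);
translate([222, 607, 165]) cube([276, 40, 23]);
translate([182, 378, 165]) cube([40, 229, 23]);
translate([498, 378, 165]) cube([40, 229, 23]);


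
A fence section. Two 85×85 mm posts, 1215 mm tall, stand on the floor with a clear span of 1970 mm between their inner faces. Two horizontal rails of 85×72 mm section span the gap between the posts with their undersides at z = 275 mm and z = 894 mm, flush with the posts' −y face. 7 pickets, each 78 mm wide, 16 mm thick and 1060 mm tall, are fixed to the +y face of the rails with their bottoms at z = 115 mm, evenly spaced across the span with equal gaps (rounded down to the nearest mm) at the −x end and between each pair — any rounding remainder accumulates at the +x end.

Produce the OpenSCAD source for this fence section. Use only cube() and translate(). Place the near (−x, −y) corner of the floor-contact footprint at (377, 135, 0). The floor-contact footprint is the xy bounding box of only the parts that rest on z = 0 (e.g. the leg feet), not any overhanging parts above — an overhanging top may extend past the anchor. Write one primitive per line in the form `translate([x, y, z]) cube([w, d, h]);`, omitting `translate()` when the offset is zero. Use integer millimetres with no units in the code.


translate([377, 135, 0]) cube([85, 85, 1215]);
translate([2432, 135, 0]) cube([85, 85, 1215]);
translate([462, 135, 275]) cube([1970, 85, 72]);
translate([462, 135, 894]) cube([1970, 85, 72]);
translate([640, 220, 115]) cube([78, 16, 1060]);
translate([896, 220, 115]) cube([78, 16, 1060]);
translate([1152, 220, 115]) cube([78, 16, 1060]);
translate([1408, 220, 115]) cube([78, 16, 1060]);
translate([1664, 220, 115]) cube([78, 16, 1060]);
translate([1920, 220, 115]) cube([78, 16, 1060]);
translate([2176, 220, 115]) cube([78, 16, 1060]);


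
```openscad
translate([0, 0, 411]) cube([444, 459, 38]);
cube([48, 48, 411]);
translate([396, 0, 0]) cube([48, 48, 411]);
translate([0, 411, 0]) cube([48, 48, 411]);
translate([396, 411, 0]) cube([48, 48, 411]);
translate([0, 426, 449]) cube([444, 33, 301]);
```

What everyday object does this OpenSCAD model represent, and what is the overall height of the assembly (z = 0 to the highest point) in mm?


A chair. The overall height is 750 mm.

A slab on four corner posts with a tall panel at the back — a chair. The seat slab sits at z = 411 with thickness 38, and the 301 mm backrest starts at the seat top, so the overall height is 411 + 38 + 301 = 750 mm.


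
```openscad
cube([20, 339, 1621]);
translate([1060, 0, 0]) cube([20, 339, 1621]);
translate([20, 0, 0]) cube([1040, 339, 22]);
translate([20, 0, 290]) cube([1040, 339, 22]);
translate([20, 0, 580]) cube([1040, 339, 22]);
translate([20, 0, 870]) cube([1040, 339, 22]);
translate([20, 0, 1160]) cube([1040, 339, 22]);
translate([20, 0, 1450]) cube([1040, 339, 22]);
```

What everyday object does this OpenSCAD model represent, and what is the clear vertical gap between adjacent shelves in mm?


A bookshelf. The clear shelf gap is 268 mm.

Two tall side panels with 6 horizontal boards between them — a bookshelf. The first two shelf undersides are at z = 0 and z = 290; with shelf thickness 22, the clear gap is 290 − 0 − 22 = 268 mm.


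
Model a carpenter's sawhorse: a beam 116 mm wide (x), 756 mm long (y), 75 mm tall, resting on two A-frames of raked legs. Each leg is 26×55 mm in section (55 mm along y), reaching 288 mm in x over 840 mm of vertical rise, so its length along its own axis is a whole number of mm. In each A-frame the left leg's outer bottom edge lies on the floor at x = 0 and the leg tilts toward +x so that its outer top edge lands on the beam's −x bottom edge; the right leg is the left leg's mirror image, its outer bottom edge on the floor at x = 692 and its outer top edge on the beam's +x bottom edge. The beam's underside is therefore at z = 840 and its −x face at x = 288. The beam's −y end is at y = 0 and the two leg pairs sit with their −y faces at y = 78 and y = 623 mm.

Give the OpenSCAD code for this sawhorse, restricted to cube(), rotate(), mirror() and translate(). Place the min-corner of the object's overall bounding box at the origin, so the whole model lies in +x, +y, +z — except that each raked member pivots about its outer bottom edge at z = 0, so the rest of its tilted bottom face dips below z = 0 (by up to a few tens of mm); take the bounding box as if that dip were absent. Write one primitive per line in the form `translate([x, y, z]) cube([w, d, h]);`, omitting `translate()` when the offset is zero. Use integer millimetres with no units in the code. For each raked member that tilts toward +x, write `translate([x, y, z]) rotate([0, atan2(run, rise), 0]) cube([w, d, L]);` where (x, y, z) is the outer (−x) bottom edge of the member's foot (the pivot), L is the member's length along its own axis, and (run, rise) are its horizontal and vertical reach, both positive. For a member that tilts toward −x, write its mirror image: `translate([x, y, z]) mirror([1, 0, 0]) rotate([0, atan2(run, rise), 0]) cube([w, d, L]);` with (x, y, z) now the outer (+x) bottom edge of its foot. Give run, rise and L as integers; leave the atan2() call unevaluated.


translate([288, 0, 840]) cube([116, 756, 75]);
translate([0, 78, 0]) rotate([0, atan2(288, 840), 0]) cube([26, 55, 888]);
translate([692, 78, 0]) mirror([1, 0, 0]) rotate([0, atan2(288, 840), 0]) cube([26, 55, 888]);
translate([0, 623, 0]) rotate([0, atan2(288, 840), 0]) cube([26, 55, 888]);
translate([692, 623, 0]) mirror([1, 0, 0]) rotate([0, atan2(288, 840), 0]) cube([26, 55, 888]);


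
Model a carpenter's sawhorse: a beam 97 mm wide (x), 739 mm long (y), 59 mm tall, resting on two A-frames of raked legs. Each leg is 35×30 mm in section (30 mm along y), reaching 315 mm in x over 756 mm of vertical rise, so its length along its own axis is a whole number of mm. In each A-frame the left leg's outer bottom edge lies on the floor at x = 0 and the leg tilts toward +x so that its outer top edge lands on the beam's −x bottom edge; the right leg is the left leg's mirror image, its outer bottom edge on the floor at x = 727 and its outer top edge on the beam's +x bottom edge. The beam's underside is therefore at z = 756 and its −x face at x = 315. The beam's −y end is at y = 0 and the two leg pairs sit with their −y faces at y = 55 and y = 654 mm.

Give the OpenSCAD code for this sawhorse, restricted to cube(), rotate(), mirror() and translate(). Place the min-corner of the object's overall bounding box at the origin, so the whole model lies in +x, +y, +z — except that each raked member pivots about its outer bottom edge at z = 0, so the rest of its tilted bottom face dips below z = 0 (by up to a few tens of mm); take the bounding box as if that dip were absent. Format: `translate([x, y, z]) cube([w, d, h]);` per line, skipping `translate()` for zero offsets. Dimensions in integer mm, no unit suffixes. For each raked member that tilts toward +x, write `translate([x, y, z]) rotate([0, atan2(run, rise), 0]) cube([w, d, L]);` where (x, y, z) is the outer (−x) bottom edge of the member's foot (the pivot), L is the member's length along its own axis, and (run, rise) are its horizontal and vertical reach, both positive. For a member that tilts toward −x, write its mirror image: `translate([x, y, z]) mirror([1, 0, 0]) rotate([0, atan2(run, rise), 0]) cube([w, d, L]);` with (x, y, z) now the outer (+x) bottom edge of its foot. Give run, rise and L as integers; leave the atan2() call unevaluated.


translate([315, 0, 756]) cube([97, 739, 59]);
translate([0, 55, 0]) rotate([0, atan2(315, 756), 0]) cube([35, 30, 819]);
translate([727, 55, 0]) mirror([1, 0, 0]) rotate([0, atan2(315, 756), 0]) cube([35, 30, 819]);
translate([0, 654, 0]) rotate([0, atan2(315, 756), 0]) cube([35, 30, 819]);
translate([727, 654, 0]) mirror([1, 0, 0]) rotate([0, atan2(315, 756), 0]) cube([35, 30, 819]);


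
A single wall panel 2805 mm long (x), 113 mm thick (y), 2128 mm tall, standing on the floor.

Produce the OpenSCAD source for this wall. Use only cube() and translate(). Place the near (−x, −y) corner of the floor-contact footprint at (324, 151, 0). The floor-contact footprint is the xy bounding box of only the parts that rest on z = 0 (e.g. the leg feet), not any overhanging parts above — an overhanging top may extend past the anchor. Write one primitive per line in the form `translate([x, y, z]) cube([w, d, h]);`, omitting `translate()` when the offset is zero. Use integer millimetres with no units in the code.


translate([324, 151, 0]) cube([2805, 113, 2128]);


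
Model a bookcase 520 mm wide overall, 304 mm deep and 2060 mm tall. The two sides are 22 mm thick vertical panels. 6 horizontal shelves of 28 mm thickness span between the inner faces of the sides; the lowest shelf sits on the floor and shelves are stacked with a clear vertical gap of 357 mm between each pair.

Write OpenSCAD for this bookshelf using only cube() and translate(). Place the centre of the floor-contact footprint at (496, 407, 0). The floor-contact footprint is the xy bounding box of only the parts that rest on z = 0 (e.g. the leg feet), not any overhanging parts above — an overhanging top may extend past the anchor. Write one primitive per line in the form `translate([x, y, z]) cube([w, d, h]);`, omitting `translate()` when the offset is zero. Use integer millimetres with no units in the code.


translate([236, 255, 0]) cube([22, 304, 2060]);
translate([734, 255, 0]) cube([22, 304, 2060]);
translate([258, 255, 0]) cube([476, 304, 28]);
translate([258, 255, 385]) cube([476, 304, 28]);
translate([258, 255, 770]) cube([476, 304, 28]);
translate([258, 255, 1155]) cube([476, 304, 28]);
translate([258, 255, 1540]) cube([476, 304, 28]);
translate([258, 255, 1925]) cube([476, 304, 28]);
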